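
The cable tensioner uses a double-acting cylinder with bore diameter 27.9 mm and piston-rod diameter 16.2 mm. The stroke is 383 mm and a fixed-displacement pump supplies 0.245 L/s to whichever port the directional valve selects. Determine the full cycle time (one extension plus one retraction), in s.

Cap-side area A_cap = π/4 × (27.9 mm)² = 611.4 mm^2
Rod-side annular area A_ann = π/4 × (27.9² − 16.2²) = 405.2 mm^2
t_ext = A_cap·L/Q = 0.9557 s
t_ret = A_ann·L/Q = 0.6335 s
t_cycle = t_ext + t_ret

t ≈ 1.59 s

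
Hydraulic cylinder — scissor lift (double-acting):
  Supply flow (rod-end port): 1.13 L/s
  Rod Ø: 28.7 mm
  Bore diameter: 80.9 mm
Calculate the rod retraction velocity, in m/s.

Rod-side annular area A_ann = π/4 × (80.9² − 28.7²) = 4493 mm^2
Flow into the rod-end port fills the annular volume.
v = Q / A

v ≈ 0.251 m/s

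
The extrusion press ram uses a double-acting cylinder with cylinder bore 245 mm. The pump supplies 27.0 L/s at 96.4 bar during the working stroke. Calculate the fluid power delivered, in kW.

Hydraulic power = P × Q

W ≈ 260 kW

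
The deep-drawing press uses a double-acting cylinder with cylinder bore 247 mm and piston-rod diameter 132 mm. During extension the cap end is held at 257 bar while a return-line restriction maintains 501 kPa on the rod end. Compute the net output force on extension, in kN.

F ≈ 1210 kN

Cap-side area A_cap = π/4 × (247 mm)² = 47920 mm^2
Rod-side annular area A_ann = π/4 × (247² − 132²) = 34230 mm^2
Net thrust = P_cap·A_cap − P_rod·A_ann = 1231 kN − 17.15 kN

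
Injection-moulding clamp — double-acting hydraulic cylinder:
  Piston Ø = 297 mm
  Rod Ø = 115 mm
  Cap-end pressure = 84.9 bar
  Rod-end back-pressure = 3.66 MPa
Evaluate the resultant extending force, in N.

Cap-side area A_cap = π/4 × (297 mm)² = 69280 mm^2
Rod-side annular area A_ann = π/4 × (297² − 115²) = 58890 mm^2
Net thrust = P_cap·A_cap − P_rod·A_ann = 5.882e5 N − 2.155e5 N

F ≈ 3.73e5 N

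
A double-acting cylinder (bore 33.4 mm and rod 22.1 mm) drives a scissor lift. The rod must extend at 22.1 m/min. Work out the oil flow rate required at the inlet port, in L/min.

Q ≈ 19.4 L/min

Cap-side area A_cap = π/4 × (33.4 mm)² = 876.2 mm^2
Q = A × v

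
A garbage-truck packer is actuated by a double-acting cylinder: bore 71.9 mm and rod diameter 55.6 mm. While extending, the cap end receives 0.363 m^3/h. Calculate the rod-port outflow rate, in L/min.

Cap-side area A_cap = π/4 × (71.9 mm)² = 4060 mm^2
Rod-side annular area A_ann = π/4 × (71.9² − 55.6²) = 1632 mm^2
Piston speed v = Q_in/A_cap; rod-end outflow Q_out = v × A_ann = Q_in × A_ann/A_cap.

Q_out ≈ 2.43 L/min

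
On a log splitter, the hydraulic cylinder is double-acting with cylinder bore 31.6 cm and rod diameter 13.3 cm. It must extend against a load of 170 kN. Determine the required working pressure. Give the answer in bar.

P ≈ 21.7 bar

Cap-side area A_cap = π/4 × (31.6 cm)² = 784.3 cm^2
P = F / A = 170 kN / A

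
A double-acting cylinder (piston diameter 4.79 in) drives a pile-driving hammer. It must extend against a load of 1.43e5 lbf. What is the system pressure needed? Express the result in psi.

Cap-side area A_cap = π/4 × (4.79 in)² = 18.02 in^2
P = F / A = 1.43e5 lbf / A

P ≈ 7940 psi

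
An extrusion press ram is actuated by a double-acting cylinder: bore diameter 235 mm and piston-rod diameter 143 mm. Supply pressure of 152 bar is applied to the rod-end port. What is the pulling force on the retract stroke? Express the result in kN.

Rod-side annular area A_ann = π/4 × (235² − 143²) = 27310 mm^2
On retraction the pressure acts on the annular area (bore minus rod).
F = P × A_ann

F ≈ 415 kN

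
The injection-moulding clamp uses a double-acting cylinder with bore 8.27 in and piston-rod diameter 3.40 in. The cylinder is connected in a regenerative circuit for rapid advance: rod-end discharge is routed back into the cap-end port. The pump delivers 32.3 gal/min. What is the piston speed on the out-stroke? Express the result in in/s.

In regeneration the rod-end outflow joins the pump flow into the cap end, so the net volume the pump must supply per unit advance equals the rod cross-section area.
Rod cross-section A_rod = π/4 × (3.40 in)² = 9.079 in^2
v = Q_pump / A_rod

v ≈ 13.7 in/s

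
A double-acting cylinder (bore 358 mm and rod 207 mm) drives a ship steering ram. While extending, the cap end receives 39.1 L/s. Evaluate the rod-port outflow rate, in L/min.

Q_out ≈ 1560 L/min

Cap-side area A_cap = π/4 × (358 mm)² = 1.007e5 mm^2
Rod-side annular area A_ann = π/4 × (358² − 207²) = 67010 mm^2
Piston speed v = Q_in/A_cap; rod-end outflow Q_out = v × A_ann = Q_in × A_ann/A_cap.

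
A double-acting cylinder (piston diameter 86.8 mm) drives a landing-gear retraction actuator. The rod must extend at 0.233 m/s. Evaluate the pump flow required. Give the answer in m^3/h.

Q ≈ 4.96 m^3/h

Cap-side area A_cap = π/4 × (86.8 mm)² = 5917 mm^2
Q = A × v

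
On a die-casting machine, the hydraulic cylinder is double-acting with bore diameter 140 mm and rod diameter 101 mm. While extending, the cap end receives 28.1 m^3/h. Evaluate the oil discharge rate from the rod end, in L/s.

Q_out ≈ 3.74 L/s

Cap-side area A_cap = π/4 × (140 mm)² = 15390 mm^2
Rod-side annular area A_ann = π/4 × (140² − 101²) = 7382 mm^2
Piston speed v = Q_in/A_cap; rod-end outflow Q_out = v × A_ann = Q_in × A_ann/A_cap.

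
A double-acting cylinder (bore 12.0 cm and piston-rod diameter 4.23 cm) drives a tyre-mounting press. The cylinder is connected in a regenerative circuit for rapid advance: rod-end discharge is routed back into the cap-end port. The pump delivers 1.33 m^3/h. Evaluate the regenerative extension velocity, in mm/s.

In regeneration the rod-end outflow joins the pump flow into the cap end, so the net volume the pump must supply per unit advance equals the rod cross-section area.
Rod cross-section A_rod = π/4 × (4.23 cm)² = 14.05 cm^2
v = Q_pump / A_rod

v ≈ 263 mm/s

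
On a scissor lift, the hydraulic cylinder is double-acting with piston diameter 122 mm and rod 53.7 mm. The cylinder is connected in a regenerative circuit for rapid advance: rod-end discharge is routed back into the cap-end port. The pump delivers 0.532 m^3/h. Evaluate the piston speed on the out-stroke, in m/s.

In regeneration the rod-end outflow joins the pump flow into the cap end, so the net volume the pump must supply per unit advance equals the rod cross-section area.
Rod cross-section A_rod = π/4 × (53.7 mm)² = 2265 mm^2
v = Q_pump / A_rod

v ≈ 0.0652 m/s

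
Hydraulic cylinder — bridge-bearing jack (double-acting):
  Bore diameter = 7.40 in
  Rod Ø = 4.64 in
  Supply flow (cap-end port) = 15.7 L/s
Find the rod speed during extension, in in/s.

v ≈ 22.3 in/s

Cap-side area A_cap = π/4 × (7.40 in)² = 43.01 in^2
v = Q / A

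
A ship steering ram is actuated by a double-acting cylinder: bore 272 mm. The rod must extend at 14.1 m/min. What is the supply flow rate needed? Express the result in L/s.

Q ≈ 13.7 L/s

Cap-side area A_cap = π/4 × (272 mm)² = 58110 mm^2
Q = A × v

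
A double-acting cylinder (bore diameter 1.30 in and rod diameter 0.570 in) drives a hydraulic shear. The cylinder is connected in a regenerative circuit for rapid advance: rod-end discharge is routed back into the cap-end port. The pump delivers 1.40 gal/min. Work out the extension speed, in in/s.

v ≈ 21.1 in/s

In regeneration the rod-end outflow joins the pump flow into the cap end, so the net volume the pump must supply per unit advance equals the rod cross-section area.
Rod cross-section A_rod = π/4 × (0.570 in)² = 0.2552 in^2
v = Q_pump / A_rod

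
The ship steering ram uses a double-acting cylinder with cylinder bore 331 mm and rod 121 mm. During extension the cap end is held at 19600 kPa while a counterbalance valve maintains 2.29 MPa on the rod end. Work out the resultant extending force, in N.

F ≈ 1.52e6 N

Cap-side area A_cap = π/4 × (331 mm)² = 86050 mm^2
Rod-side annular area A_ann = π/4 × (331² − 121²) = 74550 mm^2
Net thrust = P_cap·A_cap − P_rod·A_ann = 1.687e6 N − 1.707e5 N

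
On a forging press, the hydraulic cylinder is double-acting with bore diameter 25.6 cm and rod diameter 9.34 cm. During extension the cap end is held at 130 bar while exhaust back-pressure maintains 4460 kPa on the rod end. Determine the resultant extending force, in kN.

Cap-side area A_cap = π/4 × (25.6 cm)² = 514.7 cm^2
Rod-side annular area A_ann = π/4 × (25.6² − 9.34²) = 446.2 cm^2
Net thrust = P_cap·A_cap − P_rod·A_ann = 669.1 kN − 199.0 kN

F ≈ 470 kN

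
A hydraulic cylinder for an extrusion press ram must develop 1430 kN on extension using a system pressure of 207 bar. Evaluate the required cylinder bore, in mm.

D ≈ 297 mm

Extension force acts on the full piston face: F = P × (π/4)D².
D = √(4F / (πP)) = √(4 × 1430 kN / (π × 207 bar))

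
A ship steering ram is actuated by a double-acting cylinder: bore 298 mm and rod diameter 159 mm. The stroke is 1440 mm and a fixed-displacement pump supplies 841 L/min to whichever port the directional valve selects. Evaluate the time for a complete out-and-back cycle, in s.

t ≈ 12.3 s

Cap-side area A_cap = π/4 × (298 mm)² = 69750 mm^2
Rod-side annular area A_ann = π/4 × (298² − 159²) = 49890 mm^2
t_ext = A_cap·L/Q = 7.165 s
t_ret = A_ann·L/Q = 5.126 s
t_cycle = t_ext + t_ret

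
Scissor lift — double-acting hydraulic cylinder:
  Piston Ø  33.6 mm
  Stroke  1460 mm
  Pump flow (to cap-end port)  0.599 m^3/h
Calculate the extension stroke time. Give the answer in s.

Cap-side area A_cap = π/4 × (33.6 mm)² = 886.7 mm^2
Swept volume V = A × L; t = V / Q = A·L / Q

t ≈ 7.78 s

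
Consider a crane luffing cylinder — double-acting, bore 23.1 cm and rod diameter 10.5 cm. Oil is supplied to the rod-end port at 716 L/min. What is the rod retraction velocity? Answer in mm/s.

Rod-side annular area A_ann = π/4 × (23.1² − 10.5²) = 332.5 cm^2
Flow into the rod-end port fills the annular volume.
v = Q / A

v ≈ 359 mm/s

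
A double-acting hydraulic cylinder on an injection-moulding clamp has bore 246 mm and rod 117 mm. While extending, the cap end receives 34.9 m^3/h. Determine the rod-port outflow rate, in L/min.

Cap-side area A_cap = π/4 × (246 mm)² = 47530 mm^2
Rod-side annular area A_ann = π/4 × (246² − 117²) = 36780 mm^2
Piston speed v = Q_in/A_cap; rod-end outflow Q_out = v × A_ann = Q_in × A_ann/A_cap.

Q_out ≈ 450 L/min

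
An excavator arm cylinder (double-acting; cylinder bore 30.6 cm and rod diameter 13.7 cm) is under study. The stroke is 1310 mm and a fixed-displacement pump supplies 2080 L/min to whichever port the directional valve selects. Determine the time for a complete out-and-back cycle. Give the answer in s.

Cap-side area A_cap = π/4 × (30.6 cm)² = 735.4 cm^2
Rod-side annular area A_ann = π/4 × (30.6² − 13.7²) = 588.0 cm^2
t_ext = A_cap·L/Q = 2.779 s
t_ret = A_ann·L/Q = 2.222 s
t_cycle = t_ext + t_ret

t ≈ 5.00 s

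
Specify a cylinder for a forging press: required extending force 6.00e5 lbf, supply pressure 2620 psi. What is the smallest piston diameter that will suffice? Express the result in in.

Extension force acts on the full piston face: F = P × (π/4)D².
D = √(4F / (πP)) = √(4 × 6.00e5 lbf / (π × 2620 psi))

D ≈ 17.1 in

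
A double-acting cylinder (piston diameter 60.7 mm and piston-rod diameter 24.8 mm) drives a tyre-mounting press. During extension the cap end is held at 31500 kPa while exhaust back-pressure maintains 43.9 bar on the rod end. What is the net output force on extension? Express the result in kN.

Cap-side area A_cap = π/4 × (60.7 mm)² = 2894 mm^2
Rod-side annular area A_ann = π/4 × (60.7² − 24.8²) = 2411 mm^2
Net thrust = P_cap·A_cap − P_rod·A_ann = 91.15 kN − 10.58 kN

F ≈ 80.6 kN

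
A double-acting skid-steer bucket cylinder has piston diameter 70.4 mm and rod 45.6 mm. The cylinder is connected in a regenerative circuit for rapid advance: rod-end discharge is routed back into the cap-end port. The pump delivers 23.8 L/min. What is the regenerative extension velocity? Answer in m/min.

In regeneration the rod-end outflow joins the pump flow into the cap end, so the net volume the pump must supply per unit advance equals the rod cross-section area.
Rod cross-section A_rod = π/4 × (45.6 mm)² = 1633 mm^2
v = Q_pump / A_rod

v ≈ 14.6 m/min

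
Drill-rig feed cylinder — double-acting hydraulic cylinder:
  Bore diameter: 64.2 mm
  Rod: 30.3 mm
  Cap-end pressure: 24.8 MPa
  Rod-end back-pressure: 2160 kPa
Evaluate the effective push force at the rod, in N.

Cap-side area A_cap = π/4 × (64.2 mm)² = 3237 mm^2
Rod-side annular area A_ann = π/4 × (64.2² − 30.3²) = 2516 mm^2
Net thrust = P_cap·A_cap − P_rod·A_ann = 80280 N − 5435 N

F ≈ 74800 N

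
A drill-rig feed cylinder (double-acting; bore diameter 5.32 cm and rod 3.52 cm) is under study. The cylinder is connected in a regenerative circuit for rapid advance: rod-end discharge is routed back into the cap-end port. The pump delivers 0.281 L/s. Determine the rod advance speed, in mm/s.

In regeneration the rod-end outflow joins the pump flow into the cap end, so the net volume the pump must supply per unit advance equals the rod cross-section area.
Rod cross-section A_rod = π/4 × (3.52 cm)² = 9.731 cm^2
v = Q_pump / A_rod

v ≈ 289 mm/s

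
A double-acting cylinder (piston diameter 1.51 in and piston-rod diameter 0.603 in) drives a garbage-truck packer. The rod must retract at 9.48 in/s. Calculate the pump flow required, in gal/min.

Q ≈ 3.71 gal/min

Rod-side annular area A_ann = π/4 × (1.51² − 0.603²) = 1.505 in^2
Q = A × v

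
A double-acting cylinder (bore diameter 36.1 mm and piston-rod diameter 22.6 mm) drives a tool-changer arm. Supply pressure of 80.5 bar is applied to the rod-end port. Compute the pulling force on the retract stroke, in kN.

Rod-side annular area A_ann = π/4 × (36.1² − 22.6²) = 622.4 mm^2
On retraction the pressure acts on the annular area (bore minus rod).
F = P × A_ann

F ≈ 5.01 kN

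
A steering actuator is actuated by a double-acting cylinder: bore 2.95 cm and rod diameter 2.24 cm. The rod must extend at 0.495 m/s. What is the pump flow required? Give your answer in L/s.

Cap-side area A_cap = π/4 × (2.95 cm)² = 6.835 cm^2
Q = A × v

Q ≈ 0.338 L/s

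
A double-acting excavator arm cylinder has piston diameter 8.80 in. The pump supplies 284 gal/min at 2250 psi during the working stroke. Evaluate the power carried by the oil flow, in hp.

W ≈ 373 hp

Hydraulic power = P × Q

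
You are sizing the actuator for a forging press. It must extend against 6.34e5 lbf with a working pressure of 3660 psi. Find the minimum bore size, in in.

D ≈ 14.9 in

Extension force acts on the full piston face: F = P × (π/4)D².
D = √(4F / (πP)) = √(4 × 6.34e5 lbf / (π × 3660 psi))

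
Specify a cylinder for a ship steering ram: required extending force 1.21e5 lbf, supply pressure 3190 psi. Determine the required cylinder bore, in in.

D ≈ 6.95 in

Extension force acts on the full piston face: F = P × (π/4)D².
D = √(4F / (πP)) = √(4 × 1.21e5 lbf / (π × 3190 psi))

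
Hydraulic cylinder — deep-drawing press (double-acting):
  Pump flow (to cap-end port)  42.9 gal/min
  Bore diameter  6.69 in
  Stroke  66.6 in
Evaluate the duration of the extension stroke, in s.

Cap-side area A_cap = π/4 × (6.69 in)² = 35.15 in^2
Swept volume V = A × L; t = V / Q = A·L / Q

t ≈ 14.2 s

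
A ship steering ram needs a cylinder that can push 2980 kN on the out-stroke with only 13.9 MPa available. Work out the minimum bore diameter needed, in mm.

Extension force acts on the full piston face: F = P × (π/4)D².
D = √(4F / (πP)) = √(4 × 2980 kN / (π × 13.9 MPa))

D ≈ 522 mm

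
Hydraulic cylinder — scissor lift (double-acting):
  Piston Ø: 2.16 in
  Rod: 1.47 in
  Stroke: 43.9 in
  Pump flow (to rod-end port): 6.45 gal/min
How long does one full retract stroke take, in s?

t ≈ 3.48 s

Rod-side annular area A_ann = π/4 × (2.16² − 1.47²) = 1.967 in^2
Swept volume V = A × L; t = V / Q = A·L / Q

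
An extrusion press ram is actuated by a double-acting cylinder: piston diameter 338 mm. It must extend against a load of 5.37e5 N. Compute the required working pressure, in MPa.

P ≈ 5.98 MPa

Cap-side area A_cap = π/4 × (338 mm)² = 89730 mm^2
P = F / A = 5.37e5 N / A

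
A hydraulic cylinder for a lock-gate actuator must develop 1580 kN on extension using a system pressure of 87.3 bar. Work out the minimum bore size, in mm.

D ≈ 480 mm

Extension force acts on the full piston face: F = P × (π/4)D².
D = √(4F / (πP)) = √(4 × 1580 kN / (π × 87.3 bar))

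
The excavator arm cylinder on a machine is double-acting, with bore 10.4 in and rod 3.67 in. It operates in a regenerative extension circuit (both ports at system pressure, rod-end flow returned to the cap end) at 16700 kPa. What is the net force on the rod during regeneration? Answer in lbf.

F ≈ 25600 lbf

With equal pressure on both faces, forces on the annular region cancel; the net push is pressure × rod cross-section.
Rod cross-section A_rod = π/4 × (3.67 in)² = 10.58 in^2
F = P × A_rod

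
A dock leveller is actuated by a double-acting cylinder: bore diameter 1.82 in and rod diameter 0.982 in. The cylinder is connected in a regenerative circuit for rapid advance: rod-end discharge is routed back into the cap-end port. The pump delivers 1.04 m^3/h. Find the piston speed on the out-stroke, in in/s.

In regeneration the rod-end outflow joins the pump flow into the cap end, so the net volume the pump must supply per unit advance equals the rod cross-section area.
Rod cross-section A_rod = π/4 × (0.982 in)² = 0.7574 in^2
v = Q_pump / A_rod

v ≈ 23.3 in/s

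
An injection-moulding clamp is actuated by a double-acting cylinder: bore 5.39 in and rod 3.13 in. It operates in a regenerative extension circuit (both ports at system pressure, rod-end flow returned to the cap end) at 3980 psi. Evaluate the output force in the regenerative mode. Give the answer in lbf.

With equal pressure on both faces, forces on the annular region cancel; the net push is pressure × rod cross-section.
Rod cross-section A_rod = π/4 × (3.13 in)² = 7.694 in^2
F = P × A_rod

F ≈ 30600 lbf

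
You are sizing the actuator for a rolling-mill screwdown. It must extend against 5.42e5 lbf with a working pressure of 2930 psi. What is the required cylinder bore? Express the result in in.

D ≈ 15.3 in

Extension force acts on the full piston face: F = P × (π/4)D².
D = √(4F / (πP)) = √(4 × 5.42e5 lbf / (π × 2930 psi))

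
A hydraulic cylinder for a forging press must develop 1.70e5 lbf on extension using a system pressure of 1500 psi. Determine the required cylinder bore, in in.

Extension force acts on the full piston face: F = P × (π/4)D².
D = √(4F / (πP)) = √(4 × 1.70e5 lbf / (π × 1500 psi))

D ≈ 12.0 in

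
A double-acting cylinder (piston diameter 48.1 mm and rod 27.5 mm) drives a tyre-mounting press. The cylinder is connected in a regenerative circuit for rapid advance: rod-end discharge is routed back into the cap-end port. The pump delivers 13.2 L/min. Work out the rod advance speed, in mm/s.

v ≈ 370 mm/s

In regeneration the rod-end outflow joins the pump flow into the cap end, so the net volume the pump must supply per unit advance equals the rod cross-section area.
Rod cross-section A_rod = π/4 × (27.5 mm)² = 594.0 mm^2
v = Q_pump / A_rod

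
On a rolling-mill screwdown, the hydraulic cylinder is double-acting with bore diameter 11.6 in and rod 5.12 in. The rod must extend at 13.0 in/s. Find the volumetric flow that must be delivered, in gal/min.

Q ≈ 357 gal/min

Cap-side area A_cap = π/4 × (11.6 in)² = 105.7 in^2
Q = A × v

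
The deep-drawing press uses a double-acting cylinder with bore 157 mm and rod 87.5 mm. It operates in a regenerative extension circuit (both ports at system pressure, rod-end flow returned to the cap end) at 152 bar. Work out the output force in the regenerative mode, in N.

With equal pressure on both faces, forces on the annular region cancel; the net push is pressure × rod cross-section.
Rod cross-section A_rod = π/4 × (87.5 mm)² = 6013 mm^2
F = P × A_rod

F ≈ 91400 N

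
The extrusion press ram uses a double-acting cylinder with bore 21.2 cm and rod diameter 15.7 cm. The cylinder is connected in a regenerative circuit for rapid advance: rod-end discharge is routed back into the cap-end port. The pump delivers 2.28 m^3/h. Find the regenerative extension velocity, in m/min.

v ≈ 1.96 m/min

In regeneration the rod-end outflow joins the pump flow into the cap end, so the net volume the pump must supply per unit advance equals the rod cross-section area.
Rod cross-section A_rod = π/4 × (15.7 cm)² = 193.6 cm^2
v = Q_pump / A_rod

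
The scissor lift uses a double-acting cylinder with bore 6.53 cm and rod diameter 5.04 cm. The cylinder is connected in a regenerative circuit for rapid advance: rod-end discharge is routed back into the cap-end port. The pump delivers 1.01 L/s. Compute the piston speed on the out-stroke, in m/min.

In regeneration the rod-end outflow joins the pump flow into the cap end, so the net volume the pump must supply per unit advance equals the rod cross-section area.
Rod cross-section A_rod = π/4 × (5.04 cm)² = 19.95 cm^2
v = Q_pump / A_rod

v ≈ 30.4 m/min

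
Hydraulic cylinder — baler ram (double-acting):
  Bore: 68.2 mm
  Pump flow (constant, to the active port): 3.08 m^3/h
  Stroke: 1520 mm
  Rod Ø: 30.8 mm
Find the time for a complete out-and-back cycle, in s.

t ≈ 11.7 s

Cap-side area A_cap = π/4 × (68.2 mm)² = 3653 mm^2
Rod-side annular area A_ann = π/4 × (68.2² − 30.8²) = 2908 mm^2
t_ext = A_cap·L/Q = 6.490 s
t_ret = A_ann·L/Q = 5.166 s
t_cycle = t_ext + t_ret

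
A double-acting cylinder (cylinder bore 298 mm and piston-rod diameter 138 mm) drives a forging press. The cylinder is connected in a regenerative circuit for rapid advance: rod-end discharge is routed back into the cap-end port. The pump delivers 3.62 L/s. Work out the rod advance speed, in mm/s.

v ≈ 242 mm/s

In regeneration the rod-end outflow joins the pump flow into the cap end, so the net volume the pump must supply per unit advance equals the rod cross-section area.
Rod cross-section A_rod = π/4 × (138 mm)² = 14960 mm^2
v = Q_pump / A_rod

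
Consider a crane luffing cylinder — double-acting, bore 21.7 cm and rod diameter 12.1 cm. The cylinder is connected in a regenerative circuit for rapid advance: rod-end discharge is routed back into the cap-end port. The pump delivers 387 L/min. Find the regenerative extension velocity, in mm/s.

v ≈ 561 mm/s

In regeneration the rod-end outflow joins the pump flow into the cap end, so the net volume the pump must supply per unit advance equals the rod cross-section area.
Rod cross-section A_rod = π/4 × (12.1 cm)² = 115.0 cm^2
v = Q_pump / A_rod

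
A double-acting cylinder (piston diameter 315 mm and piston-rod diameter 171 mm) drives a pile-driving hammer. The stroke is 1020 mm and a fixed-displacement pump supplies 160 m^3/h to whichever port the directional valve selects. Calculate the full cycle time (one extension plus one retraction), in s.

Cap-side area A_cap = π/4 × (315 mm)² = 77930 mm^2
Rod-side annular area A_ann = π/4 × (315² − 171²) = 54970 mm^2
t_ext = A_cap·L/Q = 1.789 s
t_ret = A_ann·L/Q = 1.261 s
t_cycle = t_ext + t_ret

t ≈ 3.05 s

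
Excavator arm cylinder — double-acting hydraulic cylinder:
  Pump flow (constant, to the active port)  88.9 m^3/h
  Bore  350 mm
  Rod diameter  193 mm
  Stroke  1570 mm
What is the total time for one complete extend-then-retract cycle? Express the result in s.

t ≈ 10.4 s

Cap-side area A_cap = π/4 × (350 mm)² = 96210 mm^2
Rod-side annular area A_ann = π/4 × (350² − 193²) = 66960 mm^2
t_ext = A_cap·L/Q = 6.117 s
t_ret = A_ann·L/Q = 4.257 s
t_cycle = t_ext + t_ret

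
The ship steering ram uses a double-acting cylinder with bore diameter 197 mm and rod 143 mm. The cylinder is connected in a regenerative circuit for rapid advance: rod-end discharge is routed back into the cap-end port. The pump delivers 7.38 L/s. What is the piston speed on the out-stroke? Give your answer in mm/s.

v ≈ 460 mm/s

In regeneration the rod-end outflow joins the pump flow into the cap end, so the net volume the pump must supply per unit advance equals the rod cross-section area.
Rod cross-section A_rod = π/4 × (143 mm)² = 16060 mm^2
v = Q_pump / A_rod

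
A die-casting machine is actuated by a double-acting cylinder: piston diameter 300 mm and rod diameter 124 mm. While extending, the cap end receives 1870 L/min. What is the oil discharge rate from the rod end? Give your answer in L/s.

Q_out ≈ 25.8 L/s

Cap-side area A_cap = π/4 × (300 mm)² = 70690 mm^2
Rod-side annular area A_ann = π/4 × (300² − 124²) = 58610 mm^2
Piston speed v = Q_in/A_cap; rod-end outflow Q_out = v × A_ann = Q_in × A_ann/A_cap.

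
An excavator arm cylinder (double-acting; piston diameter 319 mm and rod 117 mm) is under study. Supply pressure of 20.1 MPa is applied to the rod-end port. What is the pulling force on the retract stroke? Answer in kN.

F ≈ 1390 kN

Rod-side annular area A_ann = π/4 × (319² − 117²) = 69170 mm^2
On retraction the pressure acts on the annular area (bore minus rod).
F = P × A_ann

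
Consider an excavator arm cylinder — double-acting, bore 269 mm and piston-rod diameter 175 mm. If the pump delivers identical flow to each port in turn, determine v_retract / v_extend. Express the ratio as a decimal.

Cap-side area A_cap = π/4 × (269 mm)² = 56830 mm^2
Rod-side annular area A_ann = π/4 × (269² − 175²) = 32780 mm^2
For equal Q, v ∝ 1/A, so v_ret/v_ext = A_cap/A_ann.

v_ret/v_ext ≈ 1.73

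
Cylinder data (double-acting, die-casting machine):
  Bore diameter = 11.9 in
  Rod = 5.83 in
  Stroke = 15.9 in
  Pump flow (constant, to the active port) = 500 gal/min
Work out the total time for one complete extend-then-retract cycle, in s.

t ≈ 1.62 s

Cap-side area A_cap = π/4 × (11.9 in)² = 111.2 in^2
Rod-side annular area A_ann = π/4 × (11.9² − 5.83²) = 84.53 in^2
t_ext = A_cap·L/Q = 0.9187 s
t_ret = A_ann·L/Q = 0.6982 s
t_cycle = t_ext + t_ret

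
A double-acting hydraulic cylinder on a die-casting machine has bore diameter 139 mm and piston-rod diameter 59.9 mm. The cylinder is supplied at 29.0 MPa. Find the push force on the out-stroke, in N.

Cap-side area A_cap = π/4 × (139 mm)² = 15170 mm^2
F = P × A_cap = 29.0 MPa × A_cap

F ≈ 4.40e5 N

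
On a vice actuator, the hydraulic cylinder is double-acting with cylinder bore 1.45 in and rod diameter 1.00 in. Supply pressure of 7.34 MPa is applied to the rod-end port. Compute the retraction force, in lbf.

F ≈ 922 lbf

Rod-side annular area A_ann = π/4 × (1.45² − 1.00²) = 0.8659 in^2
On retraction the pressure acts on the annular area (bore minus rod).
F = P × A_ann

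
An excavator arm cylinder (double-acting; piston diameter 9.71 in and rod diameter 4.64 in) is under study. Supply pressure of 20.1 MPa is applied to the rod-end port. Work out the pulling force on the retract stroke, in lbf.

F ≈ 1.67e5 lbf

Rod-side annular area A_ann = π/4 × (9.71² − 4.64²) = 57.14 in^2
On retraction the pressure acts on the annular area (bore minus rod).
F = P × A_ann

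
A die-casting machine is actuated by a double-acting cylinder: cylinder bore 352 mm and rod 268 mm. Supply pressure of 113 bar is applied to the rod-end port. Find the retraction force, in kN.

F ≈ 462 kN

Rod-side annular area A_ann = π/4 × (352² − 268²) = 40900 mm^2
On retraction the pressure acts on the annular area (bore minus rod).
F = P × A_ann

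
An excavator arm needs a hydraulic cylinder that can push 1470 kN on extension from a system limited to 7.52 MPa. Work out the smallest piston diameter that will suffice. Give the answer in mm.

D ≈ 499 mm

Extension force acts on the full piston face: F = P × (π/4)D².
D = √(4F / (πP)) = √(4 × 1470 kN / (π × 7.52 MPa))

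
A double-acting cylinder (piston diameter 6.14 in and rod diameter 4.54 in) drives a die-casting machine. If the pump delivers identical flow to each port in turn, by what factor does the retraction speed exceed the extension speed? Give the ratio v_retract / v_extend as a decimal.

v_ret/v_ext ≈ 2.21

Cap-side area A_cap = π/4 × (6.14 in)² = 29.61 in^2
Rod-side annular area A_ann = π/4 × (6.14² − 4.54²) = 13.42 in^2
For equal Q, v ∝ 1/A, so v_ret/v_ext = A_cap/A_ann.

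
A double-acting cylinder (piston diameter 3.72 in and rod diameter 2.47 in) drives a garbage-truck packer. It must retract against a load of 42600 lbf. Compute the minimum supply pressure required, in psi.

Rod-side annular area A_ann = π/4 × (3.72² − 2.47²) = 6.077 in^2
Retraction: pressure acts on the annular area.
P = F / A = 42600 lbf / A

P ≈ 7010 psi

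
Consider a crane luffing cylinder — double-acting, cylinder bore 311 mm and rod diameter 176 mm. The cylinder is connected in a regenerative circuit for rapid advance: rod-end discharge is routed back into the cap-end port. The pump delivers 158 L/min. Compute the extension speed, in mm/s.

In regeneration the rod-end outflow joins the pump flow into the cap end, so the net volume the pump must supply per unit advance equals the rod cross-section area.
Rod cross-section A_rod = π/4 × (176 mm)² = 24330 mm^2
v = Q_pump / A_rod

v ≈ 108 mm/s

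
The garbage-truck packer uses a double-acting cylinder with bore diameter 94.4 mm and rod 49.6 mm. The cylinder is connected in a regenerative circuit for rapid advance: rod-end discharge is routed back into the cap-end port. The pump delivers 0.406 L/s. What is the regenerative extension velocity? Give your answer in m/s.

v ≈ 0.210 m/s

In regeneration the rod-end outflow joins the pump flow into the cap end, so the net volume the pump must supply per unit advance equals the rod cross-section area.
Rod cross-section A_rod = π/4 × (49.6 mm)² = 1932 mm^2
v = Q_pump / A_rod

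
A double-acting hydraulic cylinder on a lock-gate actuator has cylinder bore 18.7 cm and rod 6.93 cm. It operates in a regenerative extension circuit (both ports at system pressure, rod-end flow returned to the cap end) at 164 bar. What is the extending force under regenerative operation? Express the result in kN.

F ≈ 61.9 kN

With equal pressure on both faces, forces on the annular region cancel; the net push is pressure × rod cross-section.
Rod cross-section A_rod = π/4 × (6.93 cm)² = 37.72 cm^2
F = P × A_rod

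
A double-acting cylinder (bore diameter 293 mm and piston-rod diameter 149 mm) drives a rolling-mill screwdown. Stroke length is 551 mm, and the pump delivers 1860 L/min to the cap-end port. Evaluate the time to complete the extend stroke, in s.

t ≈ 1.20 s

Cap-side area A_cap = π/4 × (293 mm)² = 67430 mm^2
Swept volume V = A × L; t = V / Q = A·L / Q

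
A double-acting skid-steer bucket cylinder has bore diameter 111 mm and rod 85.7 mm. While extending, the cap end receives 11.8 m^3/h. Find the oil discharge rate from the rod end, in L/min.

Cap-side area A_cap = π/4 × (111 mm)² = 9677 mm^2
Rod-side annular area A_ann = π/4 × (111² − 85.7²) = 3909 mm^2
Piston speed v = Q_in/A_cap; rod-end outflow Q_out = v × A_ann = Q_in × A_ann/A_cap.

Q_out ≈ 79.4 L/min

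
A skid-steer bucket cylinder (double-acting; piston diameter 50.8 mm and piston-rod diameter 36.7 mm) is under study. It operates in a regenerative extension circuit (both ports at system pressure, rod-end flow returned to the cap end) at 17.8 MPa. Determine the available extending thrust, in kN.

F ≈ 18.8 kN

With equal pressure on both faces, forces on the annular region cancel; the net push is pressure × rod cross-section.
Rod cross-section A_rod = π/4 × (36.7 mm)² = 1058 mm^2
F = P × A_rod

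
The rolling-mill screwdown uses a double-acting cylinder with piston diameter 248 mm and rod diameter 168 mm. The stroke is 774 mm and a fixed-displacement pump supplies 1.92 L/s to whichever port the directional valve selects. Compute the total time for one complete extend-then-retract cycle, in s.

Cap-side area A_cap = π/4 × (248 mm)² = 48310 mm^2
Rod-side annular area A_ann = π/4 × (248² − 168²) = 26140 mm^2
t_ext = A_cap·L/Q = 19.47 s
t_ret = A_ann·L/Q = 10.54 s
t_cycle = t_ext + t_ret

t ≈ 30.0 s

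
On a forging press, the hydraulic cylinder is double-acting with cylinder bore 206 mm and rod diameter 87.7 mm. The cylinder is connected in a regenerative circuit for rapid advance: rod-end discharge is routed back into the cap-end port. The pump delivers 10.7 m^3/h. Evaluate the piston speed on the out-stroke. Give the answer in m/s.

v ≈ 0.492 m/s

In regeneration the rod-end outflow joins the pump flow into the cap end, so the net volume the pump must supply per unit advance equals the rod cross-section area.
Rod cross-section A_rod = π/4 × (87.7 mm)² = 6041 mm^2
v = Q_pump / A_rod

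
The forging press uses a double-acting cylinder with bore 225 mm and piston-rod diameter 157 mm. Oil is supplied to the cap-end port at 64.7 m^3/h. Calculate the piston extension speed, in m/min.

Cap-side area A_cap = π/4 × (225 mm)² = 39760 mm^2
v = Q / A

v ≈ 27.1 m/min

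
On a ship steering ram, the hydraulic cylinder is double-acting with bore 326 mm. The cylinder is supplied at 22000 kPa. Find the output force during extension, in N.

Cap-side area A_cap = π/4 × (326 mm)² = 83470 mm^2
F = P × A_cap = 22000 kPa × A_cap

F ≈ 1.84e6 N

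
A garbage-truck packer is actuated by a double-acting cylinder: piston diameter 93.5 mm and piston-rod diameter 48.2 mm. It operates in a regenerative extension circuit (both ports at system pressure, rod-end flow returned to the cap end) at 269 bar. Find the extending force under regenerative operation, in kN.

With equal pressure on both faces, forces on the annular region cancel; the net push is pressure × rod cross-section.
Rod cross-section A_rod = π/4 × (48.2 mm)² = 1825 mm^2
F = P × A_rod

F ≈ 49.1 kN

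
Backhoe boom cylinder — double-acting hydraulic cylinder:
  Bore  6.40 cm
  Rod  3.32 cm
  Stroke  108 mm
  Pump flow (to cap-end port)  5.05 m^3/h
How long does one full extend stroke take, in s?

t ≈ 0.248 s

Cap-side area A_cap = π/4 × (6.40 cm)² = 32.17 cm^2
Swept volume V = A × L; t = V / Q = A·L / Q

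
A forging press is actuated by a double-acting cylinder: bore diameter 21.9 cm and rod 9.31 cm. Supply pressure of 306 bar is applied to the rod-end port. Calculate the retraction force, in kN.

Rod-side annular area A_ann = π/4 × (21.9² − 9.31²) = 308.6 cm^2
On retraction the pressure acts on the annular area (bore minus rod).
F = P × A_ann

F ≈ 944 kN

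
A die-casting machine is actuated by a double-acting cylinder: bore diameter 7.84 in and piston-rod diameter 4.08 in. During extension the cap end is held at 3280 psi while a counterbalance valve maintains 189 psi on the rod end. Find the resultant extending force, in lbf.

F ≈ 1.52e5 lbf

Cap-side area A_cap = π/4 × (7.84 in)² = 48.27 in^2
Rod-side annular area A_ann = π/4 × (7.84² − 4.08²) = 35.20 in^2
Net thrust = P_cap·A_cap − P_rod·A_ann = 1.583e5 lbf − 6653 lbf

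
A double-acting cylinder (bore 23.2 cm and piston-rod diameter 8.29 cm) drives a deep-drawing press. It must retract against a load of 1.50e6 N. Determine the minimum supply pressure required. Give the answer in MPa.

P ≈ 40.7 MPa

Rod-side annular area A_ann = π/4 × (23.2² − 8.29²) = 368.8 cm^2
Retraction: pressure acts on the annular area.
P = F / A = 1.50e6 N / A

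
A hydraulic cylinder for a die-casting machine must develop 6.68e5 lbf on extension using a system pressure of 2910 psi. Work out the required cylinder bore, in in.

Extension force acts on the full piston face: F = P × (π/4)D².
D = √(4F / (πP)) = √(4 × 6.68e5 lbf / (π × 2910 psi))

D ≈ 17.1 in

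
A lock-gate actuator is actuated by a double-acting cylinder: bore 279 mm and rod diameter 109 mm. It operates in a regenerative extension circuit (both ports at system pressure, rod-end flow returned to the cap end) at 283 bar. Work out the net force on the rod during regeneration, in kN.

With equal pressure on both faces, forces on the annular region cancel; the net push is pressure × rod cross-section.
Rod cross-section A_rod = π/4 × (109 mm)² = 9331 mm^2
F = P × A_rod

F ≈ 264 kN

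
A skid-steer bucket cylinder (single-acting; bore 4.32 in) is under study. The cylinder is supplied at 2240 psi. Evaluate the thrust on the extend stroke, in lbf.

Cap-side area A_cap = π/4 × (4.32 in)² = 14.66 in^2
F = P × A_cap = 2240 psi × A_cap

F ≈ 32800 lbf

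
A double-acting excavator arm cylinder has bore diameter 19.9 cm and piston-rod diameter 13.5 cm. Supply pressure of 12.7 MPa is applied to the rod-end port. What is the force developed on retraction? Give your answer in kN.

F ≈ 213 kN

Rod-side annular area A_ann = π/4 × (19.9² − 13.5²) = 167.9 cm^2
On retraction the pressure acts on the annular area (bore minus rod).
F = P × A_ann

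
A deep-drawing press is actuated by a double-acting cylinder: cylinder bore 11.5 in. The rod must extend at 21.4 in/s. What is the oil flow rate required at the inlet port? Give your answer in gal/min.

Cap-side area A_cap = π/4 × (11.5 in)² = 103.9 in^2
Q = A × v

Q ≈ 577 gal/min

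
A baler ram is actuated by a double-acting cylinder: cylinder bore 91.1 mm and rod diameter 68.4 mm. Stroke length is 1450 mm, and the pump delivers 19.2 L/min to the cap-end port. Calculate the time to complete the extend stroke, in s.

t ≈ 29.5 s

Cap-side area A_cap = π/4 × (91.1 mm)² = 6518 mm^2
Swept volume V = A × L; t = V / Q = A·L / Q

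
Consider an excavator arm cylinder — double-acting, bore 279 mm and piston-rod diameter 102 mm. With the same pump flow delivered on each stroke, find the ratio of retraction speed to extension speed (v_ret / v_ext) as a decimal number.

Cap-side area A_cap = π/4 × (279 mm)² = 61140 mm^2
Rod-side annular area A_ann = π/4 × (279² − 102²) = 52960 mm^2
For equal Q, v ∝ 1/A, so v_ret/v_ext = A_cap/A_ann.

v_ret/v_ext ≈ 1.15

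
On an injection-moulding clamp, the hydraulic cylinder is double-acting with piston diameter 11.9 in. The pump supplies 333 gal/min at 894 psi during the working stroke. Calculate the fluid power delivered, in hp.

Hydraulic power = P × Q

W ≈ 174 hp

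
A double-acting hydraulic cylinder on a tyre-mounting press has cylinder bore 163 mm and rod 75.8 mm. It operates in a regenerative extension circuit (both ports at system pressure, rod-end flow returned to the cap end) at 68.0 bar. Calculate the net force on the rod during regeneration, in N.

With equal pressure on both faces, forces on the annular region cancel; the net push is pressure × rod cross-section.
Rod cross-section A_rod = π/4 × (75.8 mm)² = 4513 mm^2
F = P × A_rod

F ≈ 30700 N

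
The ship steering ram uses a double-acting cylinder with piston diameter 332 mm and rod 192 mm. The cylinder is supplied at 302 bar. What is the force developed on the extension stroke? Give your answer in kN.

Cap-side area A_cap = π/4 × (332 mm)² = 86570 mm^2
F = P × A_cap = 302 bar × A_cap

F ≈ 2610 kN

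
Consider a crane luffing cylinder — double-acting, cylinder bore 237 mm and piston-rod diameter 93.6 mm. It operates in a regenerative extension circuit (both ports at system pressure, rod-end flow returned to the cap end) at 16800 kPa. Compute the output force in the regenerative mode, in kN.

With equal pressure on both faces, forces on the annular region cancel; the net push is pressure × rod cross-section.
Rod cross-section A_rod = π/4 × (93.6 mm)² = 6881 mm^2
F = P × A_rod

F ≈ 116 kN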